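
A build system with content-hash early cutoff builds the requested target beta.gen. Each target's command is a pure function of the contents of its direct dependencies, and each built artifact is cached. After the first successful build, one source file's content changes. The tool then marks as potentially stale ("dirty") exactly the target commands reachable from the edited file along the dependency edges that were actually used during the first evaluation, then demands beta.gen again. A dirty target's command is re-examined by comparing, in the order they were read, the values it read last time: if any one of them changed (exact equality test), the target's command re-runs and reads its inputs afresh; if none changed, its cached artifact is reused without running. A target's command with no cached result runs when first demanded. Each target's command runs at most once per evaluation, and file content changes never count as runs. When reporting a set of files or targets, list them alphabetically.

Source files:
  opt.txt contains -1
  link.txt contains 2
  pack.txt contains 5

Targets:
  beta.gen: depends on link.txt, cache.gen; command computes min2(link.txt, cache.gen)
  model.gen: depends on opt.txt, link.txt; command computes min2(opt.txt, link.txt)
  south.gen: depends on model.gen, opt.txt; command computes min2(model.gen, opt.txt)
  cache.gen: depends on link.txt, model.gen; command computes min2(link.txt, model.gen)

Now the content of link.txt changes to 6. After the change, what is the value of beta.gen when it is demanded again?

First evaluation (everything demanded from the output):
  model.gen = min2(-1, 2) = -1
  cache.gen = min2(2, -1) = -1
  beta.gen = min2(2, -1) = -1

Propagation after the edit:
  model.gen: runs — link.txt 2->6; result -1 (same value as before).
  cache.gen: runs — link.txt 2->6; result -1 (same value as before).
  beta.gen: runs — link.txt 2->6; result -1 (same value as before).

New value of beta.gen: -1.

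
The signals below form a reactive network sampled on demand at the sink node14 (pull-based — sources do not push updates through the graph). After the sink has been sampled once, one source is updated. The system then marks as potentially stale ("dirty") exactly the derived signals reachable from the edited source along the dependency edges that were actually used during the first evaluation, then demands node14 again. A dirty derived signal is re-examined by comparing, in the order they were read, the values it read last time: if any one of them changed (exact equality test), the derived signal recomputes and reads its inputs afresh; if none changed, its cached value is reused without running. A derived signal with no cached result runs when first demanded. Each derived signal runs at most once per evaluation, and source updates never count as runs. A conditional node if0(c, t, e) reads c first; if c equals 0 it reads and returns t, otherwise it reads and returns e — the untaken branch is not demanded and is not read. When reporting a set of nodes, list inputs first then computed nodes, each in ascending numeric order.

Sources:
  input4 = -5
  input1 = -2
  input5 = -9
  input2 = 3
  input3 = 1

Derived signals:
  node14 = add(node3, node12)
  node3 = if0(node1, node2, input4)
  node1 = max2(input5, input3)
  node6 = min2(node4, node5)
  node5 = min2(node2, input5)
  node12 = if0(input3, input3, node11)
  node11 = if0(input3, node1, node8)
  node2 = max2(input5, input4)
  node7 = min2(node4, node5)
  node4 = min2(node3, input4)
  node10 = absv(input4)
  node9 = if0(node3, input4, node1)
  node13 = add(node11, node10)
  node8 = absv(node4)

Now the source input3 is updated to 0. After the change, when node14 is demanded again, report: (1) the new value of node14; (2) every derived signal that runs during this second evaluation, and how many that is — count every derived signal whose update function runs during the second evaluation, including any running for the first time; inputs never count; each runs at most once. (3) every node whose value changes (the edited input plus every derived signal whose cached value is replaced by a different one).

node14 now evaluates to -5.
Run set: node1, node2, node3, node12, node14 (5 run).
Changed values: input3, node1, node12, node14.
The important point: the flipped condition redirects demand; node4, node8, node11 are left stale, never re-checked.

Initial pass — values computed on the first demand:
  node1 = max2(-9, 1) = 1
  node3 = if0(node1=1 -> else branch input4) = -5
  node4 = min2(-5, -5) = -5
  node8 = absv(-5) = 5
  node11 = if0(input3=1 -> else branch node8) = 5
  node12 = if0(input3=1 -> else branch node11) = 5
  node14 = add(-5, 5) = 0

Second demand — change propagation:
  node1: re-runs because input3 1->0; new result 0.
  node2: newly demanded (no cache) — executes and yields -5.
  node3: re-runs because node1 1->0; new result -5 (unchanged).
  node4: dirty yet unreached — the second evaluation never asks for it.
  node8: dirty yet unreached — the second evaluation never asks for it.
  node11: dirty yet unreached — the second evaluation never asks for it.
  node12: re-runs because input3 1->0; new result 0.
  node14: re-runs because node12 5->0; new result -5.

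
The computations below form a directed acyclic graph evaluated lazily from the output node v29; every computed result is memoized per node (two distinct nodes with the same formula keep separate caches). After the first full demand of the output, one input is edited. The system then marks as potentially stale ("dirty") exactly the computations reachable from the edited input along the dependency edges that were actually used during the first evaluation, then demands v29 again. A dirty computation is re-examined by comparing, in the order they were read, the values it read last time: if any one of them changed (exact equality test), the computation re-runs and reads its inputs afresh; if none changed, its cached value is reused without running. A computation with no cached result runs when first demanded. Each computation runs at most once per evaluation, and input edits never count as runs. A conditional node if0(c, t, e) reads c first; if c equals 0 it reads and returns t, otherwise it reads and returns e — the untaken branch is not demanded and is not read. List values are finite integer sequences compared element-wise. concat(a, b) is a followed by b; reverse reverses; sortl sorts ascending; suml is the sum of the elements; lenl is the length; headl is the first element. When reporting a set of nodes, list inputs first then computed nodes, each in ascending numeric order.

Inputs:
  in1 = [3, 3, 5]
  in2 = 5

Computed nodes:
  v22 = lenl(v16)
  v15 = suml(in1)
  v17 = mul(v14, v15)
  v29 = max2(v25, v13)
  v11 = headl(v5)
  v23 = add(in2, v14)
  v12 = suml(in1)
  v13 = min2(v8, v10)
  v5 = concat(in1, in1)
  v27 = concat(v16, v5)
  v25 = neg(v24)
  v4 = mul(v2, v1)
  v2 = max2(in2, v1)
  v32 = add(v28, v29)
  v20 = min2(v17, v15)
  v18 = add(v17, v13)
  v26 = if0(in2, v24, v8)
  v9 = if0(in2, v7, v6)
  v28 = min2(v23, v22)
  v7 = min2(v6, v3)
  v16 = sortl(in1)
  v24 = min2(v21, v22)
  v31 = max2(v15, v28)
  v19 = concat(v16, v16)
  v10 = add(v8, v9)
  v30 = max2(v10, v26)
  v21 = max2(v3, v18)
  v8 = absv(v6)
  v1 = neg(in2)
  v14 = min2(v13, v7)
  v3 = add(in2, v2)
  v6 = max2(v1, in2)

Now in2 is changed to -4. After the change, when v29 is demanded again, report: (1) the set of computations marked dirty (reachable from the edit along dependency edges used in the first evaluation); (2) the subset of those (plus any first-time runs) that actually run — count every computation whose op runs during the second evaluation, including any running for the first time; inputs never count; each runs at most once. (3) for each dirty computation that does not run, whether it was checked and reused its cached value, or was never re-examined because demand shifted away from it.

The edit dirties: v1, v2, v3, v6, v7, v8, v9, v10, v13, v14, v17, v18, v21, v24, v25, v29.
15 computations run: v1, v2, v3, v6, v7, v8, v9, v10, v13, v14, v17, v18, v21, v24, v29.
Cache hits after checking: v25.
Note where the cutoff bites: v25 is checked, finds nothing changed, and keeps its cache.

First demand of the output computes:
  v1 = neg(5) = -5
  v2 = max2(5, -5) = 5
  v3 = add(5, 5) = 10
  v6 = max2(-5, 5) = 5
  v7 = min2(5, 10) = 5
  v8 = absv(5) = 5
  v9 = if0(in2=5 -> else branch v6) = 5
  v10 = add(5, 5) = 10
  v13 = min2(5, 10) = 5
  v14 = min2(5, 5) = 5
  v15 = suml([3, 3, 5]) = 11
  v16 = sortl([3, 3, 5]) = [3, 3, 5]
  v17 = mul(5, 11) = 55
  v18 = add(55, 5) = 60
  v21 = max2(10, 60) = 60
  v22 = lenl([3, 3, 5]) = 3
  v24 = min2(60, 3) = 3
  v25 = neg(3) = -3
  v29 = max2(-3, 5) = 5

After the edit, cleaning proceeds:
  v1: a read changed (in2 5->-4) — executes, giving 4.
  v2: a read changed (in2 5->-4; v1 -5->4) — executes, giving 4.
  v3: a read changed (in2 5->-4; v2 5->4) — executes, giving 0.
  v6: a read changed (v1 -5->4; in2 5->-4) — executes, giving 4.
  v7: a read changed (v6 5->4; v3 10->0) — executes, giving 0.
  v8: a read changed (v6 5->4) — executes, giving 4.
  v9: a read changed (in2 5->-4; v6 5->4) — executes, giving 4.
  v10: a read changed (v8 5->4; v9 5->4) — executes, giving 8.
  v13: a read changed (v8 5->4; v10 10->8) — executes, giving 4.
  v14: a read changed (v13 5->4; v7 5->0) — executes, giving 0.
  v17: a read changed (v14 5->0) — executes, giving 0.
  v18: a read changed (v17 55->0; v13 5->4) — executes, giving 4.
  v21: a read changed (v3 10->0; v18 60->4) — executes, giving 4.
  v24: a read changed (v21 60->4) — executes, giving 3 — identical to its old value.
  v25: dirty, but its reads are unchanged (v24 unchanged); cached -3 stands.
  v29: a read changed (v13 5->4) — executes, giving 4.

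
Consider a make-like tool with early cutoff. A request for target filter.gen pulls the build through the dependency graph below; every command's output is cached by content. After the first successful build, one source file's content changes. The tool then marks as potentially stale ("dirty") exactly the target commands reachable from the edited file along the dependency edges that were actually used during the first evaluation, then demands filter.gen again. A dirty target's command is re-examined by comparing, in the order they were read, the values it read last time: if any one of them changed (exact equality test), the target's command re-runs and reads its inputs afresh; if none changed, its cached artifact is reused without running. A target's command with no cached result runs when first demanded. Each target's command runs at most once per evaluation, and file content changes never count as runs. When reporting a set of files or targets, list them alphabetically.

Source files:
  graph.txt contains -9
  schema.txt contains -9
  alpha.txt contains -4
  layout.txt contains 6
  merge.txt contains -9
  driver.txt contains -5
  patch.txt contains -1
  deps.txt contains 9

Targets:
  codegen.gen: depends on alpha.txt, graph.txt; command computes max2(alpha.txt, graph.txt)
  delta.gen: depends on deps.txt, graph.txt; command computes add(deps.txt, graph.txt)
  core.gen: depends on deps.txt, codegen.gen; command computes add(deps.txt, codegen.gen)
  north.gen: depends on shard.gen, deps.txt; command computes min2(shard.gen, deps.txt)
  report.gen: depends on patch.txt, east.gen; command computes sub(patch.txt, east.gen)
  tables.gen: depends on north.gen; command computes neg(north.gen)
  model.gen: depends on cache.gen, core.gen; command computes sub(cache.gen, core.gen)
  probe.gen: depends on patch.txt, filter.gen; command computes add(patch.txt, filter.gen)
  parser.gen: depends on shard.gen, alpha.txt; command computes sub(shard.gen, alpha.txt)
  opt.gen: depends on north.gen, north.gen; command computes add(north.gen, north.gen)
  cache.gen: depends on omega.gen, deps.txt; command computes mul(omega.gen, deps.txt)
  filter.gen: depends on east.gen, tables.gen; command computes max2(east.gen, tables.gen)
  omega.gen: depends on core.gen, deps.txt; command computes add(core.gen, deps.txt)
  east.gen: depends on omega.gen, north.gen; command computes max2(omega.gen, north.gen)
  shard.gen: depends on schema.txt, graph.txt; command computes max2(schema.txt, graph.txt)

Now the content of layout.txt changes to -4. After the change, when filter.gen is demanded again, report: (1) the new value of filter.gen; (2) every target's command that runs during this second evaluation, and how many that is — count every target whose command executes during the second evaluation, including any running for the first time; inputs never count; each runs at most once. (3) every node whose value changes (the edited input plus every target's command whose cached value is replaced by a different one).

Demanding filter.gen again yields 14.
0 target commands run: none.
The nodes whose values change: layout.txt.
Note the shortcut — nothing in the graph depends on layout.txt at all, so no recomputation happens.

First demand of the output computes:
  codegen.gen = max2(-4, -9) = -4
  core.gen = add(9, -4) = 5
  omega.gen = add(5, 9) = 14
  shard.gen = max2(-9, -9) = -9
  north.gen = min2(-9, 9) = -9
  east.gen = max2(14, -9) = 14
  tables.gen = neg(-9) = 9
  filter.gen = max2(14, 9) = 14

After the edit, cleaning proceeds:
  no node depends on layout.txt at all; the second demand re-runs nothing.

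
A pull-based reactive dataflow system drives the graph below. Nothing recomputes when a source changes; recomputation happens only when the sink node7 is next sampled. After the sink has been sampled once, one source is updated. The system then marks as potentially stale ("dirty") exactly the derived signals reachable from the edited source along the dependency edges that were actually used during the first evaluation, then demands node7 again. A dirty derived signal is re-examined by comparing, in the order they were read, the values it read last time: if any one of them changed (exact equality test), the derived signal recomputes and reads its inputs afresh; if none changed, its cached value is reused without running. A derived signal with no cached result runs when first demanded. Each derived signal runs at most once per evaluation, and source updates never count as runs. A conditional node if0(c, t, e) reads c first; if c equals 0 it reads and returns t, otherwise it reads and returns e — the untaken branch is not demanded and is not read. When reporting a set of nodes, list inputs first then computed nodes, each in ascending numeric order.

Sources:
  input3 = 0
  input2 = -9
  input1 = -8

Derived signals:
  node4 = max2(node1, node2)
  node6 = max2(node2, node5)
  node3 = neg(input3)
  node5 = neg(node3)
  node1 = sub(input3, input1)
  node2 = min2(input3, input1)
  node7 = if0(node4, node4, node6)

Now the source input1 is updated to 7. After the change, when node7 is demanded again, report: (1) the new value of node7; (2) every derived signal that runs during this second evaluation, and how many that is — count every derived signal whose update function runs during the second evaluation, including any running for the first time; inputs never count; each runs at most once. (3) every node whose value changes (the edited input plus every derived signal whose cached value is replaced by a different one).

First evaluation (everything demanded from the output):
  node1 = sub(0, -8) = 8
  node2 = min2(0, -8) = -8
  node3 = neg(0) = 0
  node4 = max2(8, -8) = 8
  node5 = neg(0) = 0
  node6 = max2(-8, 0) = 0
  node7 = if0(node4=8 -> else branch node6) = 0

Propagation after the edit:
  node1: runs — input1 -8->7; result -7.
  node2: runs — input1 -8->7; result 0.
  node4: runs — node1 8->-7; node2 -8->0; result 0.
  node6: marked dirty but never re-examined — demand shifted away from it.
  node7: runs — node4 8->0; result 0 (same value as before).

Key observation: a condition flipped, so demand moved to the other branch — node6 is never re-examined.

New value of node7: 0.
Derived signals that run: node1, node2, node4, node7 — 4 in total.
Values that change: input1, node1, node2, node4.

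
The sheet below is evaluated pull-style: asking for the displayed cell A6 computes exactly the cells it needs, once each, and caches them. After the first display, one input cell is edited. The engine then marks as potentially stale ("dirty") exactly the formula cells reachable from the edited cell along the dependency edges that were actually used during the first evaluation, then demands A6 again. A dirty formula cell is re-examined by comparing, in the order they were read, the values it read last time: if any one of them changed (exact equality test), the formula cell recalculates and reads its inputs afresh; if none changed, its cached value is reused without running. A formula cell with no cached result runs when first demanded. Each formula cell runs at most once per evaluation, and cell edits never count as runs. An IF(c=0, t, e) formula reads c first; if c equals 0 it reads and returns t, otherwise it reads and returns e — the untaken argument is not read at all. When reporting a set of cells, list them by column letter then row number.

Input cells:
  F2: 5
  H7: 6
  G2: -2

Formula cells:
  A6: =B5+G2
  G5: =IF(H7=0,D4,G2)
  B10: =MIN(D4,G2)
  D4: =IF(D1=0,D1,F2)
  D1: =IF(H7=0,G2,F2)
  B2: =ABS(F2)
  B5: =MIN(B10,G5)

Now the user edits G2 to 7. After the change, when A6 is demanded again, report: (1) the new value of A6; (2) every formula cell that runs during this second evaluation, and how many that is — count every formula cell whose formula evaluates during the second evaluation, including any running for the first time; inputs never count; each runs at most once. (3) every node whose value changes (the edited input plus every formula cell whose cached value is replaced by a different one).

Demanding A6 again yields 12.
4 formula cells run: A6, B5, B10, G5.
The nodes whose values change: A6, B5, B10, G2, G5.

First demand of the output computes:
  D1 = IF(H7=0: H7=6 -> else branch F2) = 5
  D4 = IF(D1=0: D1=5 -> else branch F2) = 5
  B10 = MIN(5, -2) = -2
  G5 = IF(H7=0: H7=6 -> else branch G2) = -2
  B5 = MIN(-2, -2) = -2
  A6 = -2 + -2 = -4

After the edit, cleaning proceeds:
  B10: a read changed (G2 -2->7) — executes, giving 5.
  G5: a read changed (G2 -2->7) — executes, giving 7.
  B5: a read changed (B10 -2->5; G5 -2->7) — executes, giving 5.
  A6: a read changed (B5 -2->5; G2 -2->7) — executes, giving 12.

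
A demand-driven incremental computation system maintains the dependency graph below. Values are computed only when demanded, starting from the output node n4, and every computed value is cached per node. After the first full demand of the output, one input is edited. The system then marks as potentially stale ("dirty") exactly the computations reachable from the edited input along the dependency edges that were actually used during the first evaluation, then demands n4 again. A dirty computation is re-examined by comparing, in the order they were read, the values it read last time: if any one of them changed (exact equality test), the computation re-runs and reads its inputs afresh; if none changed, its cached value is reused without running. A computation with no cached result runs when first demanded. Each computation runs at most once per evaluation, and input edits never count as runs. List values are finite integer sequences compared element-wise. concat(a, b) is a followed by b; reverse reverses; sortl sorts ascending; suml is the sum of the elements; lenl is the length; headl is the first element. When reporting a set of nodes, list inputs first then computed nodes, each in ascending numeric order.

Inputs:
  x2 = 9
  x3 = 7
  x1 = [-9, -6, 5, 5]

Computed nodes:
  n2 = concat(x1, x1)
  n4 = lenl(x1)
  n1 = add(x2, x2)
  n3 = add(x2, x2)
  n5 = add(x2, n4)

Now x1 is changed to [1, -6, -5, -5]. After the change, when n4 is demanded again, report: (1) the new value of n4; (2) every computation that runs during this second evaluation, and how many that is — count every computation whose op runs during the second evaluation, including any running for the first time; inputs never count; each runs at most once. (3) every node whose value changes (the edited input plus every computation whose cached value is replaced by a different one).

New value of n4: 4.
Computations that run: n4 — 1 in total.
Values that change: x1.

First evaluation (everything demanded from the output):
  n4 = lenl([-9, -6, 5, 5]) = 4

Propagation after the edit:
  n4: runs — x1 [-9, -6, 5, 5]->[1, -6, -5, -5]; result 4 (same value as before).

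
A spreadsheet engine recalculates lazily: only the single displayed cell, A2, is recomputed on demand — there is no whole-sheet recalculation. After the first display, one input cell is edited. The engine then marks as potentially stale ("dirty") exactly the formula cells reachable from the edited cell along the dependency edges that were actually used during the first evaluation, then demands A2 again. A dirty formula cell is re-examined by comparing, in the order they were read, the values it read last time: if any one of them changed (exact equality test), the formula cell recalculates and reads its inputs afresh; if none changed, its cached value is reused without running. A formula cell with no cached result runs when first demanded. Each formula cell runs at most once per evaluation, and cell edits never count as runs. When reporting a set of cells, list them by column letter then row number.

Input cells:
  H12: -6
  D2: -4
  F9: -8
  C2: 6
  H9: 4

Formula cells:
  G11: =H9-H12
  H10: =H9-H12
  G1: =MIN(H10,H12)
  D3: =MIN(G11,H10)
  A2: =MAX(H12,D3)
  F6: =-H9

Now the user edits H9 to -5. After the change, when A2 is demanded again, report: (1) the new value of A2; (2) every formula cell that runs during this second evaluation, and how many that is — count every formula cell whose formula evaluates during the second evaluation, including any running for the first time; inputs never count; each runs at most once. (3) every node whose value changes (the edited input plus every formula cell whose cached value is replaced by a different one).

First evaluation (everything demanded from the output):
  G11 = 4 - -6 = 10
  H10 = 4 - -6 = 10
  D3 = MIN(10, 10) = 10
  A2 = MAX(-6, 10) = 10

Propagation after the edit:
  G11: runs — H9 4->-5; result 1.
  H10: runs — H9 4->-5; result 1.
  D3: runs — G11 10->1; H10 10->1; result 1.
  A2: runs — D3 10->1; result 1.

New value of A2: 1.
Formula cells that run: A2, D3, G11, H10 — 4 in total.
Values that change: A2, D3, G11, H9, H10.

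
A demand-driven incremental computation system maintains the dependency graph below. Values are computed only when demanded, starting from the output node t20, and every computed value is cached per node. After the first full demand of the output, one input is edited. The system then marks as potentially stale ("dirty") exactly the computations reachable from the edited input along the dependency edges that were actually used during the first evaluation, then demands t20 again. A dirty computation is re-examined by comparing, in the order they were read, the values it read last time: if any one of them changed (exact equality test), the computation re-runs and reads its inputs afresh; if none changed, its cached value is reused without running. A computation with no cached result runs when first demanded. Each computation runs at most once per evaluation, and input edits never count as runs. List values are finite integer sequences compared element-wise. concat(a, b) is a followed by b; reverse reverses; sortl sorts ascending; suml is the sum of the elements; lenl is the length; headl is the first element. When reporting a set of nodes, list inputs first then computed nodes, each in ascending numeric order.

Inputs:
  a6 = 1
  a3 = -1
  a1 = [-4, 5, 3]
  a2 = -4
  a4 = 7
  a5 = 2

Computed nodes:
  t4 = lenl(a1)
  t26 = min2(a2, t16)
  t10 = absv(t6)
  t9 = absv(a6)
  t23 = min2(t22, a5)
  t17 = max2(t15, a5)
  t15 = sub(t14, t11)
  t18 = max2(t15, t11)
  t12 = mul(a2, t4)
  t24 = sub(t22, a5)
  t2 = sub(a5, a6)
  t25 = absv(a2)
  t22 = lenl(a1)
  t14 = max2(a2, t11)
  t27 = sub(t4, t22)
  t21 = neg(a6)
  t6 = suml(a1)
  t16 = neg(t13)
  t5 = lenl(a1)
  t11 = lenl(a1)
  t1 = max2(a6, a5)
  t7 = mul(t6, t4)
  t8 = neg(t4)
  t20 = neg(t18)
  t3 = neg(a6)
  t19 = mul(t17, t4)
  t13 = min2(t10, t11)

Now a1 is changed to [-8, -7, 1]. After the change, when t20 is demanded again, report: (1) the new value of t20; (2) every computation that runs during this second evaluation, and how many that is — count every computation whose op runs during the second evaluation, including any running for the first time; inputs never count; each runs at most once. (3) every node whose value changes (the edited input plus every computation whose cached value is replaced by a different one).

First evaluation (everything demanded from the output):
  t11 = lenl([-4, 5, 3]) = 3
  t14 = max2(-4, 3) = 3
  t15 = sub(3, 3) = 0
  t18 = max2(0, 3) = 3
  t20 = neg(3) = -3

Propagation after the edit:
  t11: runs — a1 [-4, 5, 3]->[-8, -7, 1]; result 3 (same value as before).
  t14: checked — values it read are unchanged (a2 unchanged, t11 unchanged); reused cached 3 without running.
  t15: checked — values it read are unchanged (t14 unchanged, t11 unchanged); reused cached 0 without running.
  t18: checked — values it read are unchanged (t15 unchanged, t11 unchanged); reused cached 3 without running.
  t20: checked — values it read are unchanged (t18 unchanged); reused cached -3 without running.

Key observation: the change is absorbed at t11 — it re-runs but produces the same value, and the output's value is unchanged.

New value of t20: -3.
Computations that run: t11 — 1 in total.
Values that change: a1.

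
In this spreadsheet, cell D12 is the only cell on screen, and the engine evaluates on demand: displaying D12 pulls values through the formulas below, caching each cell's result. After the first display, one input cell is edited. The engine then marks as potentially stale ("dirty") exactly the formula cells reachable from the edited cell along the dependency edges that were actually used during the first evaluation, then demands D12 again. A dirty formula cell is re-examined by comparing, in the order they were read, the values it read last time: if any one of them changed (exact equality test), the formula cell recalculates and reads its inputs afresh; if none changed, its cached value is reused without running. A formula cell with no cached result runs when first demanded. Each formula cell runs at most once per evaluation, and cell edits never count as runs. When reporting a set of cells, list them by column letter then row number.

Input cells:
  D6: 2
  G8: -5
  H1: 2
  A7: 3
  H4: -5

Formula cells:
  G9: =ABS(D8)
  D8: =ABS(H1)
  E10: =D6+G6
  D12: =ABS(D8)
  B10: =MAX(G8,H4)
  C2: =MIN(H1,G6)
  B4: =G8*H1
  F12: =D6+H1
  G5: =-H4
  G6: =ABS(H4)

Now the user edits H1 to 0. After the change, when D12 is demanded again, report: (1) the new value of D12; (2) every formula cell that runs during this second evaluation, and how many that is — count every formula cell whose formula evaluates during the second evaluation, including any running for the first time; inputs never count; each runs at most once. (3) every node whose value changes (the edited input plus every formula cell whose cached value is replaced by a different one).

D12 now evaluates to 0.
Run set: D8, D12 (2 run).
Changed values: D8, D12, H1.

Initial pass — values computed on the first demand:
  D8 = ABS(2) = 2
  D12 = ABS(2) = 2

Second demand — change propagation:
  D8: re-runs because H1 2->0; new result 0.
  D12: re-runs because D8 2->0; new result 0.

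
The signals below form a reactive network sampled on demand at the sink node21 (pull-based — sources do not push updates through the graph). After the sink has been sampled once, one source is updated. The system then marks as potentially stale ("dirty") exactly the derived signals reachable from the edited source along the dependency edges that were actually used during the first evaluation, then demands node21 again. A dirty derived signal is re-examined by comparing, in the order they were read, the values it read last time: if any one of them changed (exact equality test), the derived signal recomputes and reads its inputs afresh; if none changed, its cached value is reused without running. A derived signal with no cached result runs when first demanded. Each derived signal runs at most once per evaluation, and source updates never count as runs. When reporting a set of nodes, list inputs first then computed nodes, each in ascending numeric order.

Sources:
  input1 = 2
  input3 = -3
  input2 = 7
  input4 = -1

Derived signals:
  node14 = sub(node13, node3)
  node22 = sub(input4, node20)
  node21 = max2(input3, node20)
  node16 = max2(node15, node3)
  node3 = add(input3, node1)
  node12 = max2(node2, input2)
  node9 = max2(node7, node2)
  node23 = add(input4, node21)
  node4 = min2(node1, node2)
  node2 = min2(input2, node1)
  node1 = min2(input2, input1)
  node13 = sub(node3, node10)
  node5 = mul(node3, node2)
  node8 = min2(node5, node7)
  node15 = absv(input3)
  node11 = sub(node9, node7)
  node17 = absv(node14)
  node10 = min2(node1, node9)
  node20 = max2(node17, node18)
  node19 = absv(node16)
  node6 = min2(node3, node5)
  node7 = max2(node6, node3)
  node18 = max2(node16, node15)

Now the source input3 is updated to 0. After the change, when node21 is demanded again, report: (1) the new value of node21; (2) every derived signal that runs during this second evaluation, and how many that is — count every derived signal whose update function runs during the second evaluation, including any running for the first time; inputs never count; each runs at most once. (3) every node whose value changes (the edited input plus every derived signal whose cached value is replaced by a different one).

node21 now evaluates to 2.
Run set: node3, node5, node6, node7, node9, node13, node14, node15, node16, node18, node20, node21 (12 run).
Changed values: input3, node3, node5, node6, node7, node13, node15, node16, node18, node20, node21.
The important point: at node10 every value read last time is unchanged, so the dirty flag clears without a run.

Initial pass — values computed on the first demand:
  node1 = min2(7, 2) = 2
  node2 = min2(7, 2) = 2
  node3 = add(-3, 2) = -1
  node5 = mul(-1, 2) = -2
  node6 = min2(-1, -2) = -2
  node7 = max2(-2, -1) = -1
  node9 = max2(-1, 2) = 2
  node10 = min2(2, 2) = 2
  node13 = sub(-1, 2) = -3
  node14 = sub(-3, -1) = -2
  node15 = absv(-3) = 3
  node16 = max2(3, -1) = 3
  node17 = absv(-2) = 2
  node18 = max2(3, 3) = 3
  node20 = max2(2, 3) = 3
  node21 = max2(-3, 3) = 3

Second demand — change propagation:
  node3: re-runs because input3 -3->0; new result 2.
  node5: re-runs because node3 -1->2; new result 4.
  node6: re-runs because node3 -1->2; node5 -2->4; new result 2.
  node7: re-runs because node6 -2->2; node3 -1->2; new result 2.
  node9: re-runs because node7 -1->2; new result 2 (unchanged).
  node10: re-examined; everything it read last time is the same (node1 unchanged, node9 unchanged) — cache 2 kept, no run.
  node13: re-runs because node3 -1->2; new result 0.
  node14: re-runs because node13 -3->0; node3 -1->2; new result -2 (unchanged).
  node15: re-runs because input3 -3->0; new result 0.
  node16: re-runs because node15 3->0; node3 -1->2; new result 2.
  node17: re-examined; everything it read last time is the same (node14 unchanged) — cache 2 kept, no run.
  node18: re-runs because node16 3->2; node15 3->0; new result 2.
  node20: re-runs because node18 3->2; new result 2.
  node21: re-runs because input3 -3->0; node20 3->2; new result 2.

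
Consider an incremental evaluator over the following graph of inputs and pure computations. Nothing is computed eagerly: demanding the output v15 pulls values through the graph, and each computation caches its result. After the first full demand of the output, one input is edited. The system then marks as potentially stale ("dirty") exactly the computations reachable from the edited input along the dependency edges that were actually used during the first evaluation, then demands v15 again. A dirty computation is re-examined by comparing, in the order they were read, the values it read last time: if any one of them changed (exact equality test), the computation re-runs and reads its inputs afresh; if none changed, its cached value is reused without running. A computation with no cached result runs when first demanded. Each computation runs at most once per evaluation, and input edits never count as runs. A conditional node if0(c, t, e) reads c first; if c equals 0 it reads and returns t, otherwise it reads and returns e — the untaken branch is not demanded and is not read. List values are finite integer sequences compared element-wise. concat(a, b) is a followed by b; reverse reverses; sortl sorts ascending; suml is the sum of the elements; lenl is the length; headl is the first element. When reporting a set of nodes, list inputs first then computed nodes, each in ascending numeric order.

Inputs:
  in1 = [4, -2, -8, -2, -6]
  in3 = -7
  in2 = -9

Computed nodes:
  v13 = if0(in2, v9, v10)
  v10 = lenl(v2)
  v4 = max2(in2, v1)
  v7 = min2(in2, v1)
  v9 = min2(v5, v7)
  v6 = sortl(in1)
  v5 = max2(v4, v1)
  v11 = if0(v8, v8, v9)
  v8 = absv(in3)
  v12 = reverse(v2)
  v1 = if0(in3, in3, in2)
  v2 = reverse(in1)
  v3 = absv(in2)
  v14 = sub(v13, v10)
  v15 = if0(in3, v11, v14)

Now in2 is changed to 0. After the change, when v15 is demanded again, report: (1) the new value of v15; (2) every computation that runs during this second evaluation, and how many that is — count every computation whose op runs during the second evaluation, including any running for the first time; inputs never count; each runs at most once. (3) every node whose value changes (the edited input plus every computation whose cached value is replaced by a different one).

v15 now evaluates to -5.
Run set: v1, v4, v5, v7, v9, v13, v14, v15 (8 run).
Changed values: in2, v13, v14, v15.
The important point: the flipped condition pulls in fresh nodes; v1, v4, v5, v7, v9 run for the first time.

Initial pass — values computed on the first demand:
  v2 = reverse([4, -2, -8, -2, -6]) = [-6, -2, -8, -2, 4]
  v10 = lenl([-6, -2, -8, -2, 4]) = 5
  v13 = if0(in2=-9 -> else branch v10) = 5
  v14 = sub(5, 5) = 0
  v15 = if0(in3=-7 -> else branch v14) = 0

Second demand — change propagation:
  v1: newly demanded (no cache) — executes and yields 0.
  v4: newly demanded (no cache) — executes and yields 0.
  v5: newly demanded (no cache) — executes and yields 0.
  v7: newly demanded (no cache) — executes and yields 0.
  v9: newly demanded (no cache) — executes and yields 0.
  v13: re-runs because in2 -9->0; new result 0.
  v14: re-runs because v13 5->0; new result -5.
  v15: re-runs because v14 0->-5; new result -5.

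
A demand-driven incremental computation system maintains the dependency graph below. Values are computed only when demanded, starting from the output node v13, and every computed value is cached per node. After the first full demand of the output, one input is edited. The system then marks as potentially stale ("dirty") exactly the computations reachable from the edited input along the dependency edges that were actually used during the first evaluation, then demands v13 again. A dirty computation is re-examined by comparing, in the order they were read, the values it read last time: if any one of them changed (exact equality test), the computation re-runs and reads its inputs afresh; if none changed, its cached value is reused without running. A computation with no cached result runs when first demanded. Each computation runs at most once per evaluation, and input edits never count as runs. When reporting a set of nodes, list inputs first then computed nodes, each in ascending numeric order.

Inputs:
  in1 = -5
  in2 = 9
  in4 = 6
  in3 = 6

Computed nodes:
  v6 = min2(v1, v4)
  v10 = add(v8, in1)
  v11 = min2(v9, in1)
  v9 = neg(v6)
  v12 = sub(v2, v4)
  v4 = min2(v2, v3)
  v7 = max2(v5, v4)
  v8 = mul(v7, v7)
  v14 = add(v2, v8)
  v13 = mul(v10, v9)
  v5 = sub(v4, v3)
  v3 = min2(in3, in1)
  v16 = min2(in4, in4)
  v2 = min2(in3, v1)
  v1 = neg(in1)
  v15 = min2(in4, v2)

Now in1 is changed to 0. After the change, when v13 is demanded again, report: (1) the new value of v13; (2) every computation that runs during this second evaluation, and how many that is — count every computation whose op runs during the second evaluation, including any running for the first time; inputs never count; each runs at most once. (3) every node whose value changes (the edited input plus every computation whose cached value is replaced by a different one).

New value of v13: 0.
Computations that run: v1, v2, v3, v4, v5, v6, v7, v9, v10, v13 — 10 in total.
Values that change: in1, v1, v2, v3, v4, v6, v9, v10, v13.
Key observation: the cutoff stops propagation at v8 — its inputs' values are unchanged, so it reuses its cache.

First evaluation (everything demanded from the output):
  v1 = neg(-5) = 5
  v2 = min2(6, 5) = 5
  v3 = min2(6, -5) = -5
  v4 = min2(5, -5) = -5
  v5 = sub(-5, -5) = 0
  v6 = min2(5, -5) = -5
  v7 = max2(0, -5) = 0
  v8 = mul(0, 0) = 0
  v9 = neg(-5) = 5
  v10 = add(0, -5) = -5
  v13 = mul(-5, 5) = -25

Propagation after the edit:
  v1: runs — in1 -5->0; result 0.
  v2: runs — v1 5->0; result 0.
  v3: runs — in1 -5->0; result 0.
  v4: runs — v2 5->0; v3 -5->0; result 0.
  v5: runs — v4 -5->0; v3 -5->0; result 0 (same value as before).
  v6: runs — v1 5->0; v4 -5->0; result 0.
  v7: runs — v4 -5->0; result 0 (same value as before).
  v8: checked — values it read are unchanged (v7 unchanged, v7 unchanged); reused cached 0 without running.
  v9: runs — v6 -5->0; result 0.
  v10: runs — in1 -5->0; result 0.
  v13: runs — v10 -5->0; v9 5->0; result 0.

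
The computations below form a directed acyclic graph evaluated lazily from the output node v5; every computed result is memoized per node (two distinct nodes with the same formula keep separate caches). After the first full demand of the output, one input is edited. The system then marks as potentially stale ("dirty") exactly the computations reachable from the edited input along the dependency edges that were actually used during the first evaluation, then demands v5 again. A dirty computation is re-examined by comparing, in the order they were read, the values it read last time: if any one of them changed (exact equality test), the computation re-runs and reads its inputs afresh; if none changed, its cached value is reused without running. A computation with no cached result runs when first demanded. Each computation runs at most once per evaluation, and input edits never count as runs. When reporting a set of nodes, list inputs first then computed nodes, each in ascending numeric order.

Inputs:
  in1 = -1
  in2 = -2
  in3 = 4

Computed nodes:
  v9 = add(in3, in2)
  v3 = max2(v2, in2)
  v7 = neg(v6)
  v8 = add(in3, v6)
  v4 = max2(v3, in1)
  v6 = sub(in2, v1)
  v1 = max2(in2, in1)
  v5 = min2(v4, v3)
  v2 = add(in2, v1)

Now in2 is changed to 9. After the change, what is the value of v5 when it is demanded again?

Demanding v5 again yields 18.

First demand of the output computes:
  v1 = max2(-2, -1) = -1
  v2 = add(-2, -1) = -3
  v3 = max2(-3, -2) = -2
  v4 = max2(-2, -1) = -1
  v5 = min2(-1, -2) = -2

After the edit, cleaning proceeds:
  v1: a read changed (in2 -2->9) — executes, giving 9.
  v2: a read changed (in2 -2->9; v1 -1->9) — executes, giving 18.
  v3: a read changed (v2 -3->18; in2 -2->9) — executes, giving 18.
  v4: a read changed (v3 -2->18) — executes, giving 18.
  v5: a read changed (v4 -1->18; v3 -2->18) — executes, giving 18.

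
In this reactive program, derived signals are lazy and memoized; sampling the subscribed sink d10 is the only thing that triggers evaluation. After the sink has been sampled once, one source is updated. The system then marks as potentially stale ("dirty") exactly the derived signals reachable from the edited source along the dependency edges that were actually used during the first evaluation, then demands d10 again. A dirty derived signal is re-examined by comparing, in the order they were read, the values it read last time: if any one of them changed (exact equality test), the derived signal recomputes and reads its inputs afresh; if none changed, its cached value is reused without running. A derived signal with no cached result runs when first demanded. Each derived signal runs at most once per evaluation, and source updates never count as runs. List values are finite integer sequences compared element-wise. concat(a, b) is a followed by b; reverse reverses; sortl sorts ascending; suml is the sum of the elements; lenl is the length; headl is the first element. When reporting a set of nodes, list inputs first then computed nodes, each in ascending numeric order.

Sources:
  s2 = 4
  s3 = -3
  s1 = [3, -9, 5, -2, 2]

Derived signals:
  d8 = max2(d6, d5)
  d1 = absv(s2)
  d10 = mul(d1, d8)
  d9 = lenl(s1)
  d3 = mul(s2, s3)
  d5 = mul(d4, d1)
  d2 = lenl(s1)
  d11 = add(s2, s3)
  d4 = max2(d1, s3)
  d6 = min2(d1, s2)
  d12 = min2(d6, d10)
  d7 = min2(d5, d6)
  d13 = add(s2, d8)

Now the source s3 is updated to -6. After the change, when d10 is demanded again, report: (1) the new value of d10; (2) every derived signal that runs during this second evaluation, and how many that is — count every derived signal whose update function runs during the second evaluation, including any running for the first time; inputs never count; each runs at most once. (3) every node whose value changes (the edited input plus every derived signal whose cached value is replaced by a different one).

First demand of the output computes:
  d1 = absv(4) = 4
  d4 = max2(4, -3) = 4
  d5 = mul(4, 4) = 16
  d6 = min2(4, 4) = 4
  d8 = max2(4, 16) = 16
  d10 = mul(4, 16) = 64

After the edit, cleaning proceeds:
  d4: a read changed (s3 -3->-6) — executes, giving 4 — identical to its old value.
  d5: dirty, but its reads are unchanged (d4 unchanged, d1 unchanged); cached 16 stands.
  d8: dirty, but its reads are unchanged (d6 unchanged, d5 unchanged); cached 16 stands.
  d10: dirty, but its reads are unchanged (d1 unchanged, d8 unchanged); cached 64 stands.

Note the absorption at d4: it re-runs yet its value is the same, leaving the output's value untouched.

Demanding d10 again yields 64.
1 derived signals run: d4.
The nodes whose values change: s3.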